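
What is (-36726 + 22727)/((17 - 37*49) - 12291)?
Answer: 13999/14087 ≈ 0.99375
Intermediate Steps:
(-36726 + 22727)/((17 - 37*49) - 12291) = -13999/((17 - 1813) - 12291) = -13999/(-1796 - 12291) = -13999/(-14087) = -13999*(-1/14087) = 13999/14087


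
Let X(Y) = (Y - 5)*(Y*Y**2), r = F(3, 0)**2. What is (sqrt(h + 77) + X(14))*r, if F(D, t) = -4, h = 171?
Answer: 395136 + 32*sqrt(62) ≈ 3.9539e+5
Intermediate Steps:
r = 16 (r = (-4)**2 = 16)
X(Y) = Y**3*(-5 + Y) (X(Y) = (-5 + Y)*Y**3 = Y**3*(-5 + Y))
(sqrt(h + 77) + X(14))*r = (sqrt(171 + 77) + 14**3*(-5 + 14))*16 = (sqrt(248) + 2744*9)*16 = (2*sqrt(62) + 24696)*16 = (24696 + 2*sqrt(62))*16 = 395136 + 32*sqrt(62)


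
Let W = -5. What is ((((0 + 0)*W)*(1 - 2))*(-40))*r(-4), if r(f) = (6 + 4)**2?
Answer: 0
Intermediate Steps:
r(f) = 100 (r(f) = 10**2 = 100)
((((0 + 0)*W)*(1 - 2))*(-40))*r(-4) = ((((0 + 0)*(-5))*(1 - 2))*(-40))*100 = (((0*(-5))*(-1))*(-40))*100 = ((0*(-1))*(-40))*100 = (0*(-40))*100 = 0*100 = 0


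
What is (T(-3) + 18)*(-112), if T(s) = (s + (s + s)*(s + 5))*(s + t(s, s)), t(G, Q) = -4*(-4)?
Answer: 19824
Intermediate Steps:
t(G, Q) = 16
T(s) = (16 + s)*(s + 2*s*(5 + s)) (T(s) = (s + (s + s)*(s + 5))*(s + 16) = (s + (2*s)*(5 + s))*(16 + s) = (s + 2*s*(5 + s))*(16 + s) = (16 + s)*(s + 2*s*(5 + s)))
(T(-3) + 18)*(-112) = (-3*(176 + 2*(-3)² + 43*(-3)) + 18)*(-112) = (-3*(176 + 2*9 - 129) + 18)*(-112) = (-3*(176 + 18 - 129) + 18)*(-112) = (-3*65 + 18)*(-112) = (-195 + 18)*(-112) = -177*(-112) = 19824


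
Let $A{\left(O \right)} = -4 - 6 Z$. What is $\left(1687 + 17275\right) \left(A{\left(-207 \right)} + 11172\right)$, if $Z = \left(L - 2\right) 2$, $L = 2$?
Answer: $211767616$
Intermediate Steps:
$Z = 0$ ($Z = \left(2 - 2\right) 2 = 0 \cdot 2 = 0$)
$A{\left(O \right)} = -4$ ($A{\left(O \right)} = -4 - 0 = -4 + 0 = -4$)
$\left(1687 + 17275\right) \left(A{\left(-207 \right)} + 11172\right) = \left(1687 + 17275\right) \left(-4 + 11172\right) = 18962 \cdot 11168 = 211767616$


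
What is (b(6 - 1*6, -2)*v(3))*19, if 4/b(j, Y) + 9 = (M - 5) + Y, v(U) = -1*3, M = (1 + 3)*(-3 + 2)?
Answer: 57/5 ≈ 11.400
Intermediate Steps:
M = -4 (M = 4*(-1) = -4)
v(U) = -3
b(j, Y) = 4/(-18 + Y) (b(j, Y) = 4/(-9 + ((-4 - 5) + Y)) = 4/(-9 + (-9 + Y)) = 4/(-18 + Y))
(b(6 - 1*6, -2)*v(3))*19 = ((4/(-18 - 2))*(-3))*19 = ((4/(-20))*(-3))*19 = ((4*(-1/20))*(-3))*19 = -⅕*(-3)*19 = (⅗)*19 = 57/5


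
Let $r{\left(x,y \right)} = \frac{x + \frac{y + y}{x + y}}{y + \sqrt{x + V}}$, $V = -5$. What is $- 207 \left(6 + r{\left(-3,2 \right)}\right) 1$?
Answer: $\frac{- 1242 \sqrt{2} + \frac{1035 i}{2}}{\sqrt{2} - i} \approx -1000.5 - 341.53 i$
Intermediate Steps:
$r{\left(x,y \right)} = \frac{x + \frac{2 y}{x + y}}{y + \sqrt{-5 + x}}$ ($r{\left(x,y \right)} = \frac{x + \frac{y + y}{x + y}}{y + \sqrt{x - 5}} = \frac{x + \frac{2 y}{x + y}}{y + \sqrt{-5 + x}}$)
$- 207 \left(6 + r{\left(-3,2 \right)}\right) 1 = - 207 \left(6 + \frac{\left(-3\right)^{2} + 2 \cdot 2 - 6}{2^{2} - 6 - 3 \sqrt{-5 - 3} + 2 \sqrt{-5 - 3}}\right) 1 = - 207 \left(6 + \frac{9 + 4 - 6}{4 - 6 - 3 \sqrt{-8} + 2 \sqrt{-8}}\right) 1 = - 207 \left(6 + \frac{1}{4 - 6 - 3 \cdot 2 i \sqrt{2} + 2 \cdot 2 i \sqrt{2}} \cdot 7\right) 1 = - 207 \left(6 + \frac{1}{4 - 6 - 6 i \sqrt{2} + 4 i \sqrt{2}} \cdot 7\right) 1 = - 207 \left(6 + \frac{1}{-2 - 2 i \sqrt{2}} \cdot 7\right) 1 = - 207 \left(6 + \frac{7}{-2 - 2 i \sqrt{2}}\right) 1 = - 207 \left(6 + \frac{7}{-2 - 2 i \sqrt{2}}\right) = -1242 - \frac{1449}{-2 - 2 i \sqrt{2}}$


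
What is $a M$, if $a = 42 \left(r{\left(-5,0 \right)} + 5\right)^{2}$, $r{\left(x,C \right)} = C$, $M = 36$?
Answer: $37800$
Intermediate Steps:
$a = 1050$ ($a = 42 \left(0 + 5\right)^{2} = 42 \cdot 5^{2} = 42 \cdot 25 = 1050$)
$a M = 1050 \cdot 36 = 37800$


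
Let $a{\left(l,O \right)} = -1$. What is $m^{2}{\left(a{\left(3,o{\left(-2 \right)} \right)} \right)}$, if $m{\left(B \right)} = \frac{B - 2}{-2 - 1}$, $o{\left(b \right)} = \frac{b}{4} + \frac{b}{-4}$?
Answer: $1$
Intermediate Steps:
$o{\left(b \right)} = 0$ ($o{\left(b \right)} = b \frac{1}{4} + b \left(- \frac{1}{4}\right) = \frac{b}{4} - \frac{b}{4} = 0$)
$m{\left(B \right)} = \frac{2}{3} - \frac{B}{3}$ ($m{\left(B \right)} = \frac{-2 + B}{-3} = \left(-2 + B\right) \left(- \frac{1}{3}\right) = \frac{2}{3} - \frac{B}{3}$)
$m^{2}{\left(a{\left(3,o{\left(-2 \right)} \right)} \right)} = \left(\frac{2}{3} - - \frac{1}{3}\right)^{2} = \left(\frac{2}{3} + \frac{1}{3}\right)^{2} = 1^{2} = 1$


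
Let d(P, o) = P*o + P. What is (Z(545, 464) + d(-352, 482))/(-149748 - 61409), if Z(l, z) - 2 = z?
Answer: 169550/211157 ≈ 0.80296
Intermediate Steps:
Z(l, z) = 2 + z
d(P, o) = P + P*o
(Z(545, 464) + d(-352, 482))/(-149748 - 61409) = ((2 + 464) - 352*(1 + 482))/(-149748 - 61409) = (466 - 352*483)/(-211157) = (466 - 170016)*(-1/211157) = -169550*(-1/211157) = 169550/211157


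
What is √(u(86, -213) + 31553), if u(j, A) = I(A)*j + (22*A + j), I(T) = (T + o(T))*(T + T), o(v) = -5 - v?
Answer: √210133 ≈ 458.40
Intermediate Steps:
I(T) = -10*T (I(T) = (T + (-5 - T))*(T + T) = -10*T)
u(j, A) = j + 22*A - 10*A*j (u(j, A) = (-10*A)*j + (22*A + j) = -10*A*j + (j + 22*A) = j + 22*A - 10*A*j)
√(u(86, -213) + 31553) = √((86 + 22*(-213) - 10*(-213)*86) + 31553) = √((86 - 4686 + 183180) + 31553) = √(178580 + 31553) = √210133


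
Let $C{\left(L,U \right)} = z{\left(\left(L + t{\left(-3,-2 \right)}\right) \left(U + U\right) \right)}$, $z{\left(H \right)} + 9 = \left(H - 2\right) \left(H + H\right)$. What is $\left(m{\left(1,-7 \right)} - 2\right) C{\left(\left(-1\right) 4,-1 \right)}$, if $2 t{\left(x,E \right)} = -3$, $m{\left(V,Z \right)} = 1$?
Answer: $-189$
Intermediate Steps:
$t{\left(x,E \right)} = - \frac{3}{2}$ ($t{\left(x,E \right)} = \frac{1}{2} \left(-3\right) = - \frac{3}{2}$)
$z{\left(H \right)} = -9 + 2 H \left(-2 + H\right)$ ($z{\left(H \right)} = -9 + \left(H - 2\right) \left(H + H\right) = -9 + \left(-2 + H\right) 2 H = -9 + 2 H \left(-2 + H\right)$)
$C{\left(L,U \right)} = -9 - 8 U \left(- \frac{3}{2} + L\right) + 8 U^{2} \left(- \frac{3}{2} + L\right)^{2}$ ($C{\left(L,U \right)} = -9 - 4 \left(L - \frac{3}{2}\right) \left(U + U\right) + 2 \left(\left(L - \frac{3}{2}\right) \left(U + U\right)\right)^{2} = -9 - 4 \left(- \frac{3}{2} + L\right) 2 U + 2 \left(\left(- \frac{3}{2} + L\right) 2 U\right)^{2} = -9 - 4 \cdot 2 U \left(- \frac{3}{2} + L\right) + 2 \left(2 U \left(- \frac{3}{2} + L\right)\right)^{2} = -9 - 8 U \left(- \frac{3}{2} + L\right) + 2 \cdot 4 U^{2} \left(- \frac{3}{2} + L\right)^{2} = -9 - 8 U \left(- \frac{3}{2} + L\right) + 8 U^{2} \left(- \frac{3}{2} + L\right)^{2}$)
$\left(m{\left(1,-7 \right)} - 2\right) C{\left(\left(-1\right) 4,-1 \right)} = \left(1 - 2\right) \left(-9 - - 4 \left(-3 + 2 \left(\left(-1\right) 4\right)\right) + 2 \left(-1\right)^{2} \left(-3 + 2 \left(\left(-1\right) 4\right)\right)^{2}\right) = - (-9 - - 4 \left(-3 + 2 \left(-4\right)\right) + 2 \cdot 1 \left(-3 + 2 \left(-4\right)\right)^{2}) = - (-9 - - 4 \left(-3 - 8\right) + 2 \cdot 1 \left(-3 - 8\right)^{2}) = - (-9 - \left(-4\right) \left(-11\right) + 2 \cdot 1 \left(-11\right)^{2}) = - (-9 - 44 + 2 \cdot 1 \cdot 121) = - (-9 - 44 + 242) = \left(-1\right) 189 = -189$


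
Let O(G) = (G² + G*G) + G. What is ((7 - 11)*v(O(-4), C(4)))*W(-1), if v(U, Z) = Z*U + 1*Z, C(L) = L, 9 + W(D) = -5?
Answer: 6496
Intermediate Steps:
W(D) = -14 (W(D) = -9 - 5 = -14)
O(G) = G + 2*G² (O(G) = (G² + G²) + G = 2*G² + G = G + 2*G²)
v(U, Z) = Z + U*Z (v(U, Z) = U*Z + Z = Z + U*Z)
((7 - 11)*v(O(-4), C(4)))*W(-1) = ((7 - 11)*(4*(1 - 4*(1 + 2*(-4)))))*(-14) = -16*(1 - 4*(1 - 8))*(-14) = -16*(1 - 4*(-7))*(-14) = -16*(1 + 28)*(-14) = -16*29*(-14) = -4*116*(-14) = -464*(-14) = 6496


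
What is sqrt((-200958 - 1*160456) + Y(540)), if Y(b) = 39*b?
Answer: 7*I*sqrt(6946) ≈ 583.4*I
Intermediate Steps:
sqrt((-200958 - 1*160456) + Y(540)) = sqrt((-200958 - 1*160456) + 39*540) = sqrt((-200958 - 160456) + 21060) = sqrt(-361414 + 21060) = sqrt(-340354) = 7*I*sqrt(6946)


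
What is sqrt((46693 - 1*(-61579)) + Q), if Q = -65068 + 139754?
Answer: sqrt(182958) ≈ 427.74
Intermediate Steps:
Q = 74686
sqrt((46693 - 1*(-61579)) + Q) = sqrt((46693 - 1*(-61579)) + 74686) = sqrt((46693 + 61579) + 74686) = sqrt(108272 + 74686) = sqrt(182958)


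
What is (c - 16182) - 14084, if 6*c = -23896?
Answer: -102746/3 ≈ -34249.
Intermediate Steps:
c = -11948/3 (c = (⅙)*(-23896) = -11948/3 ≈ -3982.7)
(c - 16182) - 14084 = (-11948/3 - 16182) - 14084 = -60494/3 - 14084 = -102746/3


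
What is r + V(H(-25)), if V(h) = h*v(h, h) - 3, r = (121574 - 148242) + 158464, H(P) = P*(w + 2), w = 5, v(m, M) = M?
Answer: 162418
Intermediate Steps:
H(P) = 7*P (H(P) = P*(5 + 2) = P*7 = 7*P)
r = 131796 (r = -26668 + 158464 = 131796)
V(h) = -3 + h² (V(h) = h*h - 3 = h² - 3 = -3 + h²)
r + V(H(-25)) = 131796 + (-3 + (7*(-25))²) = 131796 + (-3 + (-175)²) = 131796 + (-3 + 30625) = 131796 + 30622 = 162418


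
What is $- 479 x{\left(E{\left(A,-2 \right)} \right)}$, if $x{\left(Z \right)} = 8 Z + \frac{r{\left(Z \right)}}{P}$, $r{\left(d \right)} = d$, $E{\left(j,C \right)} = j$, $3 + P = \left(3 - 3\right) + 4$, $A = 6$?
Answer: $-25866$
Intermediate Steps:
$P = 1$ ($P = -3 + \left(\left(3 - 3\right) + 4\right) = -3 + \left(0 + 4\right) = -3 + 4 = 1$)
$x{\left(Z \right)} = 9 Z$ ($x{\left(Z \right)} = 8 Z + \frac{Z}{1} = 8 Z + Z 1 = 8 Z + Z = 9 Z$)
$- 479 x{\left(E{\left(A,-2 \right)} \right)} = - 479 \cdot 9 \cdot 6 = \left(-479\right) 54 = -25866$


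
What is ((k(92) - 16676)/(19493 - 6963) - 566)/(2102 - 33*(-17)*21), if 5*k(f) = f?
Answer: -17771594/434884975 ≈ -0.040865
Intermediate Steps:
k(f) = f/5
((k(92) - 16676)/(19493 - 6963) - 566)/(2102 - 33*(-17)*21) = (((⅕)*92 - 16676)/(19493 - 6963) - 566)/(2102 - 33*(-17)*21) = ((92/5 - 16676)/12530 - 566)/(2102 + 561*21) = (-83288/5*1/12530 - 566)/(2102 + 11781) = (-41644/31325 - 566)/13883 = -17771594/31325*1/13883 = -17771594/434884975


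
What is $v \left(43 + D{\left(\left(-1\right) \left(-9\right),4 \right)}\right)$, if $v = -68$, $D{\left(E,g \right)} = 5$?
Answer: $-3264$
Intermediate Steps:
$v \left(43 + D{\left(\left(-1\right) \left(-9\right),4 \right)}\right) = - 68 \left(43 + 5\right) = \left(-68\right) 48 = -3264$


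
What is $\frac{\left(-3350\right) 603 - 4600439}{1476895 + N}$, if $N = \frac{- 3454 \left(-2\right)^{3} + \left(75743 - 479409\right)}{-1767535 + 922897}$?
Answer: $- \frac{2795958293991}{623721007522} \approx -4.4827$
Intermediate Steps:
$N = \frac{188017}{422319}$ ($N = \frac{\left(-3454\right) \left(-8\right) + \left(75743 - 479409\right)}{-844638} = \left(27632 - 403666\right) \left(- \frac{1}{844638}\right) = \left(-376034\right) \left(- \frac{1}{844638}\right) = \frac{188017}{422319} \approx 0.4452$)
$\frac{\left(-3350\right) 603 - 4600439}{1476895 + N} = \frac{\left(-3350\right) 603 - 4600439}{1476895 + \frac{188017}{422319}} = \frac{-2020050 - 4600439}{\frac{623721007522}{422319}} = \left(-6620489\right) \frac{422319}{623721007522} = - \frac{2795958293991}{623721007522}$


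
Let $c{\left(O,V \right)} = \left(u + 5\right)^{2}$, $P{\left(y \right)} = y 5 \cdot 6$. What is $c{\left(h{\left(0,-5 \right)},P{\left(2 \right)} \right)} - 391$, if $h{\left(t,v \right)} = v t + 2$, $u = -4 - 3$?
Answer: $-387$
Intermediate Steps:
$P{\left(y \right)} = 30 y$ ($P{\left(y \right)} = 5 y 6 = 30 y$)
$u = -7$
$h{\left(t,v \right)} = 2 + t v$ ($h{\left(t,v \right)} = t v + 2 = 2 + t v$)
$c{\left(O,V \right)} = 4$ ($c{\left(O,V \right)} = \left(-7 + 5\right)^{2} = \left(-2\right)^{2} = 4$)
$c{\left(h{\left(0,-5 \right)},P{\left(2 \right)} \right)} - 391 = 4 - 391 = -387$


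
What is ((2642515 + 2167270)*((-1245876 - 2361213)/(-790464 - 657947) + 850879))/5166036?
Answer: 2963852309604126515/3741271684398 ≈ 7.9220e+5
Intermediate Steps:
((2642515 + 2167270)*((-1245876 - 2361213)/(-790464 - 657947) + 850879))/5166036 = (4809785*(-3607089/(-1448411) + 850879))*(1/5166036) = (4809785*(-3607089*(-1/1448411) + 850879))*(1/5166036) = (4809785*(3607089/1448411 + 850879))*(1/5166036) = (4809785*(1232426110358/1448411))*(1/5166036) = (5927704619208253030/1448411)*(1/5166036) = 2963852309604126515/3741271684398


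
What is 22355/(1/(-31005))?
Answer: -693116775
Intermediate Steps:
22355/(1/(-31005)) = 22355/(-1/31005) = 22355*(-31005) = -693116775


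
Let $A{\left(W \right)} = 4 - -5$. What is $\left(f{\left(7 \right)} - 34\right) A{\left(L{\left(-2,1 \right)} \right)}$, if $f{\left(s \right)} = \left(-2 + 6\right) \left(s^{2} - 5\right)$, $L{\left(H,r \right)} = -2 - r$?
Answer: $1278$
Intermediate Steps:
$A{\left(W \right)} = 9$ ($A{\left(W \right)} = 4 + 5 = 9$)
$f{\left(s \right)} = -20 + 4 s^{2}$ ($f{\left(s \right)} = 4 \left(-5 + s^{2}\right) = -20 + 4 s^{2}$)
$\left(f{\left(7 \right)} - 34\right) A{\left(L{\left(-2,1 \right)} \right)} = \left(\left(-20 + 4 \cdot 7^{2}\right) - 34\right) 9 = \left(\left(-20 + 4 \cdot 49\right) - 34\right) 9 = \left(\left(-20 + 196\right) - 34\right) 9 = \left(176 - 34\right) 9 = 142 \cdot 9 = 1278$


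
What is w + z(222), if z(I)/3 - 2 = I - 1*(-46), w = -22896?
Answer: -22086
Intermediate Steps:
z(I) = 144 + 3*I (z(I) = 6 + 3*(I - 1*(-46)) = 6 + 3*(I + 46) = 6 + 3*(46 + I) = 6 + (138 + 3*I) = 144 + 3*I)
w + z(222) = -22896 + (144 + 3*222) = -22896 + (144 + 666) = -22896 + 810 = -22086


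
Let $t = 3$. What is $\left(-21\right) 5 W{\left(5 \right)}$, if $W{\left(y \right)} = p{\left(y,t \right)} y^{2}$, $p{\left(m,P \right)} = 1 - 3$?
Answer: $5250$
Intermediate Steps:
$p{\left(m,P \right)} = -2$ ($p{\left(m,P \right)} = 1 - 3 = -2$)
$W{\left(y \right)} = - 2 y^{2}$
$\left(-21\right) 5 W{\left(5 \right)} = \left(-21\right) 5 \left(- 2 \cdot 5^{2}\right) = - 105 \left(\left(-2\right) 25\right) = \left(-105\right) \left(-50\right) = 5250$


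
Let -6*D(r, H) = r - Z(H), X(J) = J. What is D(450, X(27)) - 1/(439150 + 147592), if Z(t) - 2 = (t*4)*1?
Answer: -99746143/1760226 ≈ -56.667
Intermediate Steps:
Z(t) = 2 + 4*t (Z(t) = 2 + (t*4)*1 = 2 + (4*t)*1 = 2 + 4*t)
D(r, H) = ⅓ - r/6 + 2*H/3 (D(r, H) = -(r - (2 + 4*H))/6 = -(r + (-2 - 4*H))/6 = -(-2 + r - 4*H)/6 = ⅓ - r/6 + 2*H/3)
D(450, X(27)) - 1/(439150 + 147592) = (⅓ - ⅙*450 + (⅔)*27) - 1/(439150 + 147592) = (⅓ - 75 + 18) - 1/586742 = -170/3 - 1*1/586742 = -170/3 - 1/586742 = -99746143/1760226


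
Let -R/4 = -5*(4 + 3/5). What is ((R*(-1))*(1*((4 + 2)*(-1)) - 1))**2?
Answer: 414736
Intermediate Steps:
R = 92 (R = -(-20)*(4 + 3/5) = -(-20)*23/5 = -4*(-23) = 92)
((R*(-1))*(1*((4 + 2)*(-1)) - 1))**2 = ((92*(-1))*(1*((4 + 2)*(-1)) - 1))**2 = (-92*(1*(6*(-1)) - 1))**2 = (-92*(1*(-6) - 1))**2 = (-92*(-6 - 1))**2 = (-92*(-7))**2 = 644**2 = 414736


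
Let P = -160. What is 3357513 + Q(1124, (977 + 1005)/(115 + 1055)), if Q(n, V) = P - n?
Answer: 3356229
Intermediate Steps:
Q(n, V) = -160 - n
3357513 + Q(1124, (977 + 1005)/(115 + 1055)) = 3357513 + (-160 - 1*1124) = 3357513 + (-160 - 1124) = 3357513 - 1284 = 3356229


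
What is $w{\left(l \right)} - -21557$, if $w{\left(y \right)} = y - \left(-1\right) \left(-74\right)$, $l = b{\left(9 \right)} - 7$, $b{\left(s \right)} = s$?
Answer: $21485$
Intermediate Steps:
$l = 2$ ($l = 9 - 7 = 2$)
$w{\left(y \right)} = -74 + y$ ($w{\left(y \right)} = y - 74 = -74 + y$)
$w{\left(l \right)} - -21557 = \left(-74 + 2\right) - -21557 = -72 + 21557 = 21485$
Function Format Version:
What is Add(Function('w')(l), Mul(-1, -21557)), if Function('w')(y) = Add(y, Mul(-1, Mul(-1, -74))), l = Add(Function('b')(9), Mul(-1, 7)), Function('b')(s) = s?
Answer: 21485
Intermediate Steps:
l = 2 (l = Add(9, Mul(-1, 7)) = Add(9, -7) = 2)
Function('w')(y) = Add(-74, y) (Function('w')(y) = Add(y, Mul(-1, 74)) = Add(y, -74) = Add(-74, y))
Add(Function('w')(l), Mul(-1, -21557)) = Add(Add(-74, 2), Mul(-1, -21557)) = Add(-72, 21557) = 21485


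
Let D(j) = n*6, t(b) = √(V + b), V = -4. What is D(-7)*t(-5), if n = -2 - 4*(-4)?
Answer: 252*I ≈ 252.0*I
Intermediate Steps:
n = 14 (n = -2 + 16 = 14)
t(b) = √(-4 + b)
D(j) = 84 (D(j) = 14*6 = 84)
D(-7)*t(-5) = 84*√(-4 - 5) = 84*√(-9) = 84*(3*I) = 252*I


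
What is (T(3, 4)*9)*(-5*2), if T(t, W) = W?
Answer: -360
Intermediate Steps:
(T(3, 4)*9)*(-5*2) = (4*9)*(-5*2) = 36*(-10) = -360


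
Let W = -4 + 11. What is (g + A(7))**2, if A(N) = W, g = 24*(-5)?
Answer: 12769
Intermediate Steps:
W = 7
g = -120
A(N) = 7
(g + A(7))**2 = (-120 + 7)**2 = (-113)**2 = 12769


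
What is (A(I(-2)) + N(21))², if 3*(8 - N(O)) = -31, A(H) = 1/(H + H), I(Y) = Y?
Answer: 47089/144 ≈ 327.01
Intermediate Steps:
A(H) = 1/(2*H)
N(O) = 55/3 (N(O) = 8 - ⅓*(-31) = 8 + 31/3 = 55/3)
(A(I(-2)) + N(21))² = ((½)/(-2) + 55/3)² = ((½)*(-½) + 55/3)² = (-¼ + 55/3)² = (217/12)² = 47089/144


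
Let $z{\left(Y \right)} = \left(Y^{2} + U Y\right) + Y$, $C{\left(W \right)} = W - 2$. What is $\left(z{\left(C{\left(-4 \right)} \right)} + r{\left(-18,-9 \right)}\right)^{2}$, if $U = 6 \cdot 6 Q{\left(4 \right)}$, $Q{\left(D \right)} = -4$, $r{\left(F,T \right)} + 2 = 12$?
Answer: $817216$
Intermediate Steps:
$r{\left(F,T \right)} = 10$ ($r{\left(F,T \right)} = -2 + 12 = 10$)
$C{\left(W \right)} = -2 + W$ ($C{\left(W \right)} = W - 2 = -2 + W$)
$U = -144$ ($U = 6 \cdot 6 \left(-4\right) = 36 \left(-4\right) = -144$)
$z{\left(Y \right)} = Y^{2} - 143 Y$ ($z{\left(Y \right)} = \left(Y^{2} - 144 Y\right) + Y = Y^{2} - 143 Y$)
$\left(z{\left(C{\left(-4 \right)} \right)} + r{\left(-18,-9 \right)}\right)^{2} = \left(\left(-2 - 4\right) \left(-143 - 6\right) + 10\right)^{2} = \left(- 6 \left(-143 - 6\right) + 10\right)^{2} = \left(\left(-6\right) \left(-149\right) + 10\right)^{2} = \left(894 + 10\right)^{2} = 904^{2} = 817216$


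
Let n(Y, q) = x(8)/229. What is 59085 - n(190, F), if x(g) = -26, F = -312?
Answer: 13530491/229 ≈ 59085.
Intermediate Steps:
n(Y, q) = -26/229
59085 - n(190, F) = 59085 - 1*(-26/229) = 59085 + 26/229 = 13530491/229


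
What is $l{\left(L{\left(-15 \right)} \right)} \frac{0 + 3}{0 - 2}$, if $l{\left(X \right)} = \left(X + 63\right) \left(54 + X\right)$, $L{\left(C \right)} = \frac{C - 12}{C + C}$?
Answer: $- \frac{1052433}{200} \approx -5262.2$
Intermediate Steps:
$L{\left(C \right)} = \frac{-12 + C}{2 C}$
$l{\left(X \right)} = \left(54 + X\right) \left(63 + X\right)$ ($l{\left(X \right)} = \left(63 + X\right) \left(54 + X\right) = \left(54 + X\right) \left(63 + X\right)$)
$l{\left(L{\left(-15 \right)} \right)} \frac{0 + 3}{0 - 2} = \left(3402 + \left(\frac{-12 - 15}{2 \left(-15\right)}\right)^{2} + 117 \frac{-12 - 15}{2 \left(-15\right)}\right) \frac{0 + 3}{0 - 2} = \left(3402 + \left(\frac{1}{2} \left(- \frac{1}{15}\right) \left(-27\right)\right)^{2} + 117 \cdot \frac{1}{2} \left(- \frac{1}{15}\right) \left(-27\right)\right) \frac{3}{-2} = \left(3402 + \left(\frac{9}{10}\right)^{2} + 117 \cdot \frac{9}{10}\right) 3 \left(- \frac{1}{2}\right) = \left(3402 + \frac{81}{100} + \frac{1053}{10}\right) \left(- \frac{3}{2}\right) = \frac{350811}{100} \left(- \frac{3}{2}\right) = - \frac{1052433}{200}$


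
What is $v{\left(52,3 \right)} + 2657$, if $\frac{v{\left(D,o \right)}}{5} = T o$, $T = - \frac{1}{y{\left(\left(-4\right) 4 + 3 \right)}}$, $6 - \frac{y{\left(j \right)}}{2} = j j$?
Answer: $\frac{866197}{326} \approx 2657.0$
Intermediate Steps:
$y{\left(j \right)} = 12 - 2 j^{2}$ ($y{\left(j \right)} = 12 - 2 j j = 12 - 2 j^{2}$)
$T = \frac{1}{326}$ ($T = - \frac{1}{12 - 2 \left(\left(-4\right) 4 + 3\right)^{2}} = - \frac{1}{12 - 2 \left(-16 + 3\right)^{2}} = - \frac{1}{12 - 2 \left(-13\right)^{2}} = - \frac{1}{12 - 338} = - \frac{1}{-326} = \left(-1\right) \left(- \frac{1}{326}\right) = \frac{1}{326} \approx 0.0030675$)
$v{\left(D,o \right)} = \frac{5 o}{326}$ ($v{\left(D,o \right)} = 5 \frac{o}{326} = \frac{5 o}{326}$)
$v{\left(52,3 \right)} + 2657 = \frac{5}{326} \cdot 3 + 2657 = \frac{15}{326} + 2657 = \frac{866197}{326}$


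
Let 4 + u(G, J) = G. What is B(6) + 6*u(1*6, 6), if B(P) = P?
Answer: 18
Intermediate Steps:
u(G, J) = -4 + G
B(6) + 6*u(1*6, 6) = 6 + 6*(-4 + 1*6) = 6 + 6*(-4 + 6) = 6 + 6*2 = 6 + 12 = 18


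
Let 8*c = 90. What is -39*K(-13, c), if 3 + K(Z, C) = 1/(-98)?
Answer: 11505/98 ≈ 117.40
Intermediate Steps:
c = 45/4 (c = (⅛)*90 = 45/4 ≈ 11.250)
K(Z, C) = -295/98 (K(Z, C) = -3 + 1/(-98) = -3 - 1/98 = -295/98)
-39*K(-13, c) = -39*(-295/98) = 11505/98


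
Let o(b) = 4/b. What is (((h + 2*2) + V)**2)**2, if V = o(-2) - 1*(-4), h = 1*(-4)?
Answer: 16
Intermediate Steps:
h = -4
V = 2 (V = 4/(-2) - 1*(-4) = 4*(-1/2) + 4 = -2 + 4 = 2)
(((h + 2*2) + V)**2)**2 = (((-4 + 2*2) + 2)**2)**2 = (((-4 + 4) + 2)**2)**2 = ((0 + 2)**2)**2 = (2**2)**2 = 4**2 = 16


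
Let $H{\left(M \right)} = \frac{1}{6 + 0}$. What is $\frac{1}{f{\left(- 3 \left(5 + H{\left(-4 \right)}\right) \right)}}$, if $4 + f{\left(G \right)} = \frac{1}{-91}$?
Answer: $- \frac{91}{365} \approx -0.24932$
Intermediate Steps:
$H{\left(M \right)} = \frac{1}{6}$
$f{\left(G \right)} = - \frac{365}{91}$ ($f{\left(G \right)} = -4 + \frac{1}{-91} = -4 - \frac{1}{91} = - \frac{365}{91}$)
$\frac{1}{f{\left(- 3 \left(5 + H{\left(-4 \right)}\right) \right)}} = \frac{1}{- \frac{365}{91}} = - \frac{91}{365}$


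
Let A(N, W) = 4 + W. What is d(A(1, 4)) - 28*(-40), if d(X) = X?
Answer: 1128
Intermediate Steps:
d(A(1, 4)) - 28*(-40) = (4 + 4) - 28*(-40) = 8 + 1120 = 1128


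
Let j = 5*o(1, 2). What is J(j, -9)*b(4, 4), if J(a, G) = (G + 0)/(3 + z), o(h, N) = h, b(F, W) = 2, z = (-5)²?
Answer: -9/14 ≈ -0.64286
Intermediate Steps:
z = 25
j = 5 (j = 5*1 = 5)
J(a, G) = G/28 (J(a, G) = (G + 0)/(3 + 25) = G/28)
J(j, -9)*b(4, 4) = ((1/28)*(-9))*2 = -9/28*2 = -9/14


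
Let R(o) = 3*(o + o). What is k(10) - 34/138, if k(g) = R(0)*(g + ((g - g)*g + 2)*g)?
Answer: -17/69 ≈ -0.24638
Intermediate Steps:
R(o) = 6*o (R(o) = 3*(2*o) = 6*o)
k(g) = 0 (k(g) = (6*0)*(g + ((g - g)*g + 2)*g) = 0*(g + (0*g + 2)*g) = 0*(g + (0 + 2)*g) = 0*(g + 2*g) = 0*(3*g) = 0)
k(10) - 34/138 = 0 - 34/138 = 0 + (1/138)*(-34) = 0 - 17/69 = -17/69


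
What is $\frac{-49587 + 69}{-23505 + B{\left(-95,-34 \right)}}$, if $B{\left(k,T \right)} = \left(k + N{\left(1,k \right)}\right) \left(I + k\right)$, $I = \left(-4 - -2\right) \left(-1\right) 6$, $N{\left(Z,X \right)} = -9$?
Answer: $\frac{49518}{14873} \approx 3.3294$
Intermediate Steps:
$I = 12$ ($I = \left(-4 + 2\right) \left(-1\right) 6 = \left(-2\right) \left(-1\right) 6 = 2 \cdot 6 = 12$)
$B{\left(k,T \right)} = \left(-9 + k\right) \left(12 + k\right)$ ($B{\left(k,T \right)} = \left(k - 9\right) \left(12 + k\right) = \left(-9 + k\right) \left(12 + k\right)$)
$\frac{-49587 + 69}{-23505 + B{\left(-95,-34 \right)}} = \frac{-49587 + 69}{-23505 + \left(-108 + \left(-95\right)^{2} + 3 \left(-95\right)\right)} = - \frac{49518}{-23505 - -8632} = - \frac{49518}{-23505 + 8632} = - \frac{49518}{-14873} = \left(-49518\right) \left(- \frac{1}{14873}\right) = \frac{49518}{14873}$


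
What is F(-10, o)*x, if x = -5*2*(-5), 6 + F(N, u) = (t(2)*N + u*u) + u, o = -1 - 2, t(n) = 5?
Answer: -2500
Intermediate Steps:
o = -3
F(N, u) = -6 + u + u² + 5*N (F(N, u) = -6 + ((5*N + u*u) + u) = -6 + ((5*N + u²) + u) = -6 + ((u² + 5*N) + u) = -6 + (u + u² + 5*N) = -6 + u + u² + 5*N)
x = 50 (x = -10*(-5) = 50)
F(-10, o)*x = (-6 - 3 + (-3)² + 5*(-10))*50 = (-6 - 3 + 9 - 50)*50 = -50*50 = -2500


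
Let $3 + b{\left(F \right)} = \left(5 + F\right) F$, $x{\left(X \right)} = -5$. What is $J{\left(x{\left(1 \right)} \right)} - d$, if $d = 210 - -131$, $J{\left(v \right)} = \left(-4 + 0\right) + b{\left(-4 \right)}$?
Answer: $-352$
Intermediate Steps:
$b{\left(F \right)} = -3 + F \left(5 + F\right)$ ($b{\left(F \right)} = -3 + \left(5 + F\right) F = -3 + F \left(5 + F\right)$)
$J{\left(v \right)} = -11$ ($J{\left(v \right)} = \left(-4 + 0\right) + \left(-3 + \left(-4\right)^{2} + 5 \left(-4\right)\right) = -4 - 7 = -11$)
$d = 341$ ($d = 210 + 131 = 341$)
$J{\left(x{\left(1 \right)} \right)} - d = -11 - 341 = -352$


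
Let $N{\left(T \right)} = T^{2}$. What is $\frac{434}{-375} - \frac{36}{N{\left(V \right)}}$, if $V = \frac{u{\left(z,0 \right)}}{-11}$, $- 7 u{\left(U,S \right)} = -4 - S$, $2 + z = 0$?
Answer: $- \frac{20012111}{1500} \approx -13341.0$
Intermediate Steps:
$z = -2$ ($z = -2 + 0 = -2$)
$u{\left(U,S \right)} = \frac{4}{7} + \frac{S}{7}$ ($u{\left(U,S \right)} = - \frac{-4 - S}{7} = \frac{4}{7} + \frac{S}{7}$)
$V = - \frac{4}{77}$ ($V = \frac{\frac{4}{7} + \frac{1}{7} \cdot 0}{-11} = \left(\frac{4}{7} + 0\right) \left(- \frac{1}{11}\right) = \frac{4}{7} \left(- \frac{1}{11}\right) = - \frac{4}{77} \approx -0.051948$)
$\frac{434}{-375} - \frac{36}{N{\left(V \right)}} = \frac{434}{-375} - \frac{36}{\left(- \frac{4}{77}\right)^{2}} = 434 \left(- \frac{1}{375}\right) - \frac{36}{\frac{16}{5929}} = - \frac{434}{375} - \frac{53361}{4} = - \frac{20012111}{1500}$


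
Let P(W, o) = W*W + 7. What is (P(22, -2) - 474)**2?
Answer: 289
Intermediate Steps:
P(W, o) = 7 + W**2 (P(W, o) = W**2 + 7 = 7 + W**2)
(P(22, -2) - 474)**2 = ((7 + 22**2) - 474)**2 = ((7 + 484) - 474)**2 = (491 - 474)**2 = 17**2 = 289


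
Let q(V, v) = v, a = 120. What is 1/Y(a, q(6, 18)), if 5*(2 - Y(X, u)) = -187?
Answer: 5/197 ≈ 0.025381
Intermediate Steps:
Y(X, u) = 197/5 (Y(X, u) = 2 - ⅕*(-187) = 2 + 187/5 = 197/5)
1/Y(a, q(6, 18)) = 1/(197/5) = 5/197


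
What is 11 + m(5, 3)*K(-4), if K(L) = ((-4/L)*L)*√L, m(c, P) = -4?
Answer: 11 + 32*I ≈ 11.0 + 32.0*I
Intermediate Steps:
K(L) = -4*√L (K(L) = ((-4/L)*L)*√L = -4*√L)
11 + m(5, 3)*K(-4) = 11 - (-16)*√(-4) = 11 - (-16)*2*I = 11 - (-32)*I = 11 + 32*I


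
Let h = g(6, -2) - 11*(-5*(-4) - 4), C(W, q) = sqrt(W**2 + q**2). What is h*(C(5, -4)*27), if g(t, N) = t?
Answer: -4590*sqrt(41) ≈ -29390.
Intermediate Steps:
h = -170 (h = 6 - 11*(-5*(-4) - 4) = 6 - 11*(20 - 4) = 6 - 11*16 = 6 - 176 = -170)
h*(C(5, -4)*27) = -170*sqrt(5**2 + (-4)**2)*27 = -170*sqrt(25 + 16)*27 = -170*sqrt(41)*27 = -4590*sqrt(41)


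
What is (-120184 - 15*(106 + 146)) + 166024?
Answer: 42060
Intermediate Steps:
(-120184 - 15*(106 + 146)) + 166024 = (-120184 - 15*252) + 166024 = (-120184 - 3780) + 166024 = -123964 + 166024 = 42060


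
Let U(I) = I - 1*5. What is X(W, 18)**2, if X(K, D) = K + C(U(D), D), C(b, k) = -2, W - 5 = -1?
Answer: 4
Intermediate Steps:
U(I) = -5 + I (U(I) = I - 5 = -5 + I)
W = 4 (W = 5 - 1 = 4)
X(K, D) = -2 + K (X(K, D) = K - 2 = -2 + K)
X(W, 18)**2 = (-2 + 4)**2 = 2**2 = 4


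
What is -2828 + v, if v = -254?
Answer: -3082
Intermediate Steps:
-2828 + v = -2828 - 254 = -3082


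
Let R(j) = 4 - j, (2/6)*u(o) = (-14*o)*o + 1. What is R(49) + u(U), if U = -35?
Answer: -51492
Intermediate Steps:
u(o) = 3 - 42*o² (u(o) = 3*((-14*o)*o + 1) = 3*(-14*o² + 1) = 3*(1 - 14*o²) = 3 - 42*o²)
R(49) + u(U) = (4 - 1*49) + (3 - 42*(-35)²) = (4 - 49) + (3 - 42*1225) = -45 + (3 - 51450) = -45 - 51447 = -51492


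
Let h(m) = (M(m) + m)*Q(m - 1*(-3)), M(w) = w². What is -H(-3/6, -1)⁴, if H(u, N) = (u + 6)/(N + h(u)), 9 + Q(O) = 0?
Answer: -234256/625 ≈ -374.81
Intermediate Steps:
Q(O) = -9 (Q(O) = -9 + 0 = -9)
h(m) = -9*m - 9*m² (h(m) = (m² + m)*(-9) = (m + m²)*(-9) = -9*m - 9*m²)
H(u, N) = (6 + u)/(N + 9*u*(-1 - u)) (H(u, N) = (u + 6)/(N + 9*u*(-1 - u)) = (6 + u)/(N + 9*u*(-1 - u)))
-H(-3/6, -1)⁴ = -((6 - 3/6)/(-1 - (-27)/6 - 9*(-3/6)²))⁴ = -((6 - 3*⅙)/(-1 - (-27)/6 - 9*(-3*⅙)²))⁴ = -((6 - ½)/(-1 - 9*(-½) - 9*(-½)²))⁴ = -((11/2)/(-1 + 9/2 - 9*¼))⁴ = -((11/2)/(-1 + 9/2 - 9/4))⁴ = -((11/2)/(5/4))⁴ = -((⅘)*(11/2))⁴ = -(22/5)⁴ = -1*234256/625 = -234256/625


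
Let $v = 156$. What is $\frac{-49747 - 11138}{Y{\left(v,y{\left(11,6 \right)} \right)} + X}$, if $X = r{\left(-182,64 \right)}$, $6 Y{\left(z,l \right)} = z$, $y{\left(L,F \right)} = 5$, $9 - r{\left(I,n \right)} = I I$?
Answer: $\frac{60885}{33089} \approx 1.84$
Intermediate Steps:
$r{\left(I,n \right)} = 9 - I^{2}$ ($r{\left(I,n \right)} = 9 - I I = 9 - I^{2}$)
$Y{\left(z,l \right)} = \frac{z}{6}$
$X = -33115$ ($X = 9 - \left(-182\right)^{2} = 9 - 33124 = -33115$)
$\frac{-49747 - 11138}{Y{\left(v,y{\left(11,6 \right)} \right)} + X} = \frac{-49747 - 11138}{\frac{1}{6} \cdot 156 - 33115} = - \frac{60885}{26 - 33115} = - \frac{60885}{-33089} = \left(-60885\right) \left(- \frac{1}{33089}\right) = \frac{60885}{33089}$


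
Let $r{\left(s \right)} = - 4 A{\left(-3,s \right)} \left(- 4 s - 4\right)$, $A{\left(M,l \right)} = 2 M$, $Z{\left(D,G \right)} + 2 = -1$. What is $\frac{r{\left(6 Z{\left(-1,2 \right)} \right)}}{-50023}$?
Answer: $- \frac{1632}{50023} \approx -0.032625$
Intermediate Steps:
$Z{\left(D,G \right)} = -3$ ($Z{\left(D,G \right)} = -2 - 1 = -3$)
$r{\left(s \right)} = -96 - 96 s$ ($r{\left(s \right)} = - 4 \cdot 2 \left(-3\right) \left(- 4 s - 4\right) = \left(-4\right) \left(-6\right) \left(-4 - 4 s\right) = 24 \left(-4 - 4 s\right) = -96 - 96 s$)
$\frac{r{\left(6 Z{\left(-1,2 \right)} \right)}}{-50023} = \frac{-96 - 96 \cdot 6 \left(-3\right)}{-50023} = \left(-96 - -1728\right) \left(- \frac{1}{50023}\right) = \left(-96 + 1728\right) \left(- \frac{1}{50023}\right) = 1632 \left(- \frac{1}{50023}\right) = - \frac{1632}{50023}$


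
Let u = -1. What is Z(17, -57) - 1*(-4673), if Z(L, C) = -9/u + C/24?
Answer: 37437/8 ≈ 4679.6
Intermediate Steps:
Z(L, C) = 9 + C/24 (Z(L, C) = -9/(-1) + C/24 = -9*(-1) + C*(1/24) = 9 + C/24)
Z(17, -57) - 1*(-4673) = (9 + (1/24)*(-57)) - 1*(-4673) = (9 - 19/8) + 4673 = 53/8 + 4673 = 37437/8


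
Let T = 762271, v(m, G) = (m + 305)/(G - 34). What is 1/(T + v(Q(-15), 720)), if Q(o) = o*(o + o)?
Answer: 686/522918661 ≈ 1.3119e-6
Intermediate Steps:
Q(o) = 2*o² (Q(o) = o*(2*o) = 2*o²)
v(m, G) = (305 + m)/(-34 + G)
1/(T + v(Q(-15), 720)) = 1/(762271 + (305 + 2*(-15)²)/(-34 + 720)) = 1/(762271 + (305 + 2*225)/686) = 1/(762271 + (305 + 450)/686) = 1/(762271 + (1/686)*755) = 1/(762271 + 755/686) = 1/(522918661/686) = 686/522918661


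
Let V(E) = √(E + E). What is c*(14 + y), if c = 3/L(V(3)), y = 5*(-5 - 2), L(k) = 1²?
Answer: -63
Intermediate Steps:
V(E) = √2*√E (V(E) = √(2*E) = √2*√E)
L(k) = 1
y = -35 (y = 5*(-7) = -35)
c = 3 (c = 3/1 = 3*1 = 3)
c*(14 + y) = 3*(14 - 35) = 3*(-21) = -63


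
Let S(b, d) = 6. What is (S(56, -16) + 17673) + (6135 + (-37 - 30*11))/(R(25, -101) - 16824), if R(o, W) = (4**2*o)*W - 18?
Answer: 505987775/28621 ≈ 17679.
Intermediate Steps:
R(o, W) = -18 + 16*W*o (R(o, W) = (16*o)*W - 18 = 16*W*o - 18 = -18 + 16*W*o)
(S(56, -16) + 17673) + (6135 + (-37 - 30*11))/(R(25, -101) - 16824) = (6 + 17673) + (6135 + (-37 - 30*11))/((-18 + 16*(-101)*25) - 16824) = 17679 + (6135 + (-37 - 330))/((-18 - 40400) - 16824) = 17679 + (6135 - 367)/(-40418 - 16824) = 17679 + 5768/(-57242) = 17679 + 5768*(-1/57242) = 17679 - 2884/28621 = 505987775/28621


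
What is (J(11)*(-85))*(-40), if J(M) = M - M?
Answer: 0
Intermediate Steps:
J(M) = 0
(J(11)*(-85))*(-40) = (0*(-85))*(-40) = 0*(-40) = 0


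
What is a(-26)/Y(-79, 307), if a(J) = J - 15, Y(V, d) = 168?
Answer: -41/168 ≈ -0.24405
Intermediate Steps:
a(J) = -15 + J
a(-26)/Y(-79, 307) = (-15 - 26)/168 = -41*1/168 = -41/168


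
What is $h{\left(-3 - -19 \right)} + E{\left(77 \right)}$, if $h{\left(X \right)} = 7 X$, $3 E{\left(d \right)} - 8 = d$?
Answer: $\frac{421}{3} \approx 140.33$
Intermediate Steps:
$E{\left(d \right)} = \frac{8}{3} + \frac{d}{3}$
$h{\left(-3 - -19 \right)} + E{\left(77 \right)} = 7 \left(-3 - -19\right) + \left(\frac{8}{3} + \frac{1}{3} \cdot 77\right) = 7 \left(-3 + 19\right) + \left(\frac{8}{3} + \frac{77}{3}\right) = 7 \cdot 16 + \frac{85}{3} = 112 + \frac{85}{3} = \frac{421}{3}$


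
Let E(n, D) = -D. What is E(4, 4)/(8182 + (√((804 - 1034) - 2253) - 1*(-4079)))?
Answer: -12261/37583651 + I*√2483/37583651 ≈ -0.00032623 + 1.3258e-6*I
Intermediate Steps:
E(4, 4)/(8182 + (√((804 - 1034) - 2253) - 1*(-4079))) = (-1*4)/(8182 + (√((804 - 1034) - 2253) - 1*(-4079))) = -4/(8182 + (√(-230 - 2253) + 4079)) = -4/(8182 + (√(-2483) + 4079)) = -4/(8182 + (I*√2483 + 4079)) = -4/(8182 + (4079 + I*√2483)) = -4/(12261 + I*√2483)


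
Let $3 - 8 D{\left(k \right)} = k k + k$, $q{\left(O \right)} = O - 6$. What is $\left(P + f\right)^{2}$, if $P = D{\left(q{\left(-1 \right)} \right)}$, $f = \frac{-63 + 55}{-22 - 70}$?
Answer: $\frac{776161}{33856} \approx 22.925$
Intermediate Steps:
$q{\left(O \right)} = -6 + O$ ($q{\left(O \right)} = O - 6 = -6 + O$)
$D{\left(k \right)} = \frac{3}{8} - \frac{k}{8} - \frac{k^{2}}{8}$ ($D{\left(k \right)} = \frac{3}{8} - \frac{k k + k}{8} = \frac{3}{8} - \frac{k^{2} + k}{8} = \frac{3}{8} - \frac{k + k^{2}}{8} = \frac{3}{8} - \left(\frac{k}{8} + \frac{k^{2}}{8}\right) = \frac{3}{8} - \frac{k}{8} - \frac{k^{2}}{8}$)
$f = \frac{2}{23}$ ($f = - \frac{8}{-92} = \left(-8\right) \left(- \frac{1}{92}\right) = \frac{2}{23} \approx 0.086957$)
$P = - \frac{39}{8}$ ($P = \frac{3}{8} - \frac{-6 - 1}{8} - \frac{\left(-6 - 1\right)^{2}}{8} = \frac{3}{8} - - \frac{7}{8} - \frac{\left(-7\right)^{2}}{8} = \frac{3}{8} + \frac{7}{8} - \frac{49}{8} = - \frac{39}{8} \approx -4.875$)
$\left(P + f\right)^{2} = \left(- \frac{39}{8} + \frac{2}{23}\right)^{2} = \left(- \frac{881}{184}\right)^{2} = \frac{776161}{33856}$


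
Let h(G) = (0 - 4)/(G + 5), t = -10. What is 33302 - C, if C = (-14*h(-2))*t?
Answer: 100466/3 ≈ 33489.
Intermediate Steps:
h(G) = -4/(5 + G)
C = -560/3 (C = -(-56)/(5 - 2)*(-10) = -(-56)/3*(-10) = -14*(-4/3)*(-10) = (56/3)*(-10) = -560/3 ≈ -186.67)
33302 - C = 33302 - 1*(-560/3) = 33302 + 560/3 = 100466/3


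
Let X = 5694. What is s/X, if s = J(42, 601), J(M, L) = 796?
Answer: 398/2847 ≈ 0.13980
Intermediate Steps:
s = 796
s/X = 796/5694 = 796*(1/5694) = 398/2847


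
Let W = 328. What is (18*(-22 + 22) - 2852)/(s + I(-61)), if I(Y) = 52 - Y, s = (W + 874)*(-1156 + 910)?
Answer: 2852/295579 ≈ 0.0096489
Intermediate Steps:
s = -295692 (s = (328 + 874)*(-1156 + 910) = 1202*(-246) = -295692)
(18*(-22 + 22) - 2852)/(s + I(-61)) = (18*(-22 + 22) - 2852)/(-295692 + (52 - 1*(-61))) = (18*0 - 2852)/(-295692 + (52 + 61)) = (0 - 2852)/(-295692 + 113) = -2852/(-295579) = -2852*(-1/295579) = 2852/295579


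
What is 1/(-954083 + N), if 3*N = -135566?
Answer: -3/2997815 ≈ -1.0007e-6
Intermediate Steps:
N = -135566/3 (N = (⅓)*(-135566) = -135566/3 ≈ -45189.)
1/(-954083 + N) = 1/(-954083 - 135566/3) = 1/(-2997815/3) = -3/2997815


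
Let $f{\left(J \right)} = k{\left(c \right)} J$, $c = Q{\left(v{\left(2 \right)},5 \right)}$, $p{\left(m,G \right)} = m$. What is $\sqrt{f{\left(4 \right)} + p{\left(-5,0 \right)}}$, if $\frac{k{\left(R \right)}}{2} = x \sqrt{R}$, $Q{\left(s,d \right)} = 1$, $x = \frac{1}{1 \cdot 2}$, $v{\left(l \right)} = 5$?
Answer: $i \approx 1.0 i$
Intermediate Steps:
$x = \frac{1}{2} \approx 0.5$
$c = 1$
$k{\left(R \right)} = \sqrt{R}$ ($k{\left(R \right)} = 2 \frac{\sqrt{R}}{2} = \sqrt{R}$)
$f{\left(J \right)} = J$ ($f{\left(J \right)} = \sqrt{1} J = 1 J = J$)
$\sqrt{f{\left(4 \right)} + p{\left(-5,0 \right)}} = \sqrt{4 - 5} = \sqrt{-1} = i$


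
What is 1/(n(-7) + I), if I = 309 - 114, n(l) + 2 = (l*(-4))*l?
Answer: -⅓ ≈ -0.33333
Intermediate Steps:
n(l) = -2 - 4*l² (n(l) = -2 + (l*(-4))*l = -2 + (-4*l)*l = -2 - 4*l²)
I = 195
1/(n(-7) + I) = 1/((-2 - 4*(-7)²) + 195) = 1/((-2 - 4*49) + 195) = 1/((-2 - 196) + 195) = 1/(-198 + 195) = 1/(-3) = -⅓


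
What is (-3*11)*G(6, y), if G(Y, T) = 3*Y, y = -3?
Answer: -594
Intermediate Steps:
(-3*11)*G(6, y) = (-3*11)*(3*6) = -33*18 = -594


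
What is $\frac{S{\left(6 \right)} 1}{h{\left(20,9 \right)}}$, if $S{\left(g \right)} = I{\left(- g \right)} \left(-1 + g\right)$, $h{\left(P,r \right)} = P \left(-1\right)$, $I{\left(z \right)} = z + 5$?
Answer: $\frac{1}{4} \approx 0.25$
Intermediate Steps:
$I{\left(z \right)} = 5 + z$
$h{\left(P,r \right)} = - P$
$S{\left(g \right)} = \left(-1 + g\right) \left(5 - g\right)$ ($S{\left(g \right)} = \left(5 - g\right) \left(-1 + g\right) = \left(-1 + g\right) \left(5 - g\right)$)
$\frac{S{\left(6 \right)} 1}{h{\left(20,9 \right)}} = \frac{- \left(-1 + 6\right) \left(-5 + 6\right) 1}{\left(-1\right) 20} = \frac{\left(-1\right) 5 \cdot 1 \cdot 1}{-20} = \left(-5\right) 1 \left(- \frac{1}{20}\right) = \left(-5\right) \left(- \frac{1}{20}\right) = \frac{1}{4}$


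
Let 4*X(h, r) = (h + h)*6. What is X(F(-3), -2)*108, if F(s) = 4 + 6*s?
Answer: -4536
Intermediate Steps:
X(h, r) = 3*h (X(h, r) = ((h + h)*6)/4 = ((2*h)*6)/4 = (12*h)/4 = 3*h)
X(F(-3), -2)*108 = (3*(4 + 6*(-3)))*108 = (3*(4 - 18))*108 = (3*(-14))*108 = -42*108 = -4536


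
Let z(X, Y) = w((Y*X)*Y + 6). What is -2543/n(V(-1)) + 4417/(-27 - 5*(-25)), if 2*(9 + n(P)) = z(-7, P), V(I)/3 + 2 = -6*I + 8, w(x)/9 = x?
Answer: 6446047/142821 ≈ 45.134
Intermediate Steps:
w(x) = 9*x
z(X, Y) = 54 + 9*X*Y**2 (z(X, Y) = 9*((Y*X)*Y + 6) = 9*((X*Y)*Y + 6) = 9*(X*Y**2 + 6) = 9*(6 + X*Y**2) = 54 + 9*X*Y**2)
V(I) = 18 - 18*I (V(I) = -6 + 3*(-6*I + 8) = -6 + 3*(8 - 6*I) = -6 + (24 - 18*I) = 18 - 18*I)
n(P) = 18 - 63*P**2/2 (n(P) = -9 + (54 + 9*(-7)*P**2)/2 = -9 + (54 - 63*P**2)/2 = -9 + (27 - 63*P**2/2) = 18 - 63*P**2/2)
-2543/n(V(-1)) + 4417/(-27 - 5*(-25)) = -2543/(18 - 63*(18 - 18*(-1))**2/2) + 4417/(-27 - 5*(-25)) = -2543/(18 - 63*(18 + 18)**2/2) + 4417/(-27 + 125) = -2543/(18 - 63/2*36**2) + 4417/98 = -2543/(18 - 63/2*1296) + 4417*(1/98) = -2543/(18 - 40824) + 631/14 = -2543/(-40806) + 631/14 = -2543*(-1/40806) + 631/14 = 2543/40806 + 631/14 = 6446047/142821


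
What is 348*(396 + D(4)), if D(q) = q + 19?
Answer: 145812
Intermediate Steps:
D(q) = 19 + q
348*(396 + D(4)) = 348*(396 + (19 + 4)) = 348*(396 + 23) = 348*419 = 145812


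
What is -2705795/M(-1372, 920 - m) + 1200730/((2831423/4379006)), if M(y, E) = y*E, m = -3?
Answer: 951216059370650795/512227072084 ≈ 1.8570e+6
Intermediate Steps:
M(y, E) = E*y
-2705795/M(-1372, 920 - m) + 1200730/((2831423/4379006)) = -2705795*(-1/(1372*(920 - 1*(-3)))) + 1200730/((2831423/4379006)) = -2705795*(-1/(1372*(920 + 3))) + 1200730/((2831423*(1/4379006))) = -2705795/(923*(-1372)) + 1200730/(2831423/4379006) = -2705795/(-1266356) + 1200730*(4379006/2831423) = -2705795*(-1/1266356) + 5258003874380/2831423 = 2705795/1266356 + 5258003874380/2831423 = 951216059370650795/512227072084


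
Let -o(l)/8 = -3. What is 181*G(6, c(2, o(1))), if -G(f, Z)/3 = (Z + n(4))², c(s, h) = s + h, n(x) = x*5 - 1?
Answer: -1099575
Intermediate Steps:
o(l) = 24 (o(l) = -8*(-3) = 24)
n(x) = -1 + 5*x (n(x) = 5*x - 1 = -1 + 5*x)
c(s, h) = h + s
G(f, Z) = -3*(19 + Z)² (G(f, Z) = -3*(Z + (-1 + 5*4))² = -3*(Z + (-1 + 20))² = -3*(Z + 19)² = -3*(19 + Z)²)
181*G(6, c(2, o(1))) = 181*(-3*(19 + (24 + 2))²) = 181*(-3*(19 + 26)²) = 181*(-3*45²) = 181*(-3*2025) = 181*(-6075) = -1099575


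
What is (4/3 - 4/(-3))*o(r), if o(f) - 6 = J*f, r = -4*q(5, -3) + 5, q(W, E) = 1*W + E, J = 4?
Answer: -16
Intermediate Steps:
q(W, E) = E + W (q(W, E) = W + E = E + W)
r = -3 (r = -4*(-3 + 5) + 5 = -4*2 + 5 = -8 + 5 = -3)
o(f) = 6 + 4*f
(4/3 - 4/(-3))*o(r) = (4/3 - 4/(-3))*(6 + 4*(-3)) = (4*(⅓) - 4*(-⅓))*(6 - 12) = (4/3 + 4/3)*(-6) = (8/3)*(-6) = -16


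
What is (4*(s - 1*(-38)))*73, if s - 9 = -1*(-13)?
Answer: 17520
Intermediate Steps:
s = 22 (s = 9 - 1*(-13) = 9 + 13 = 22)
(4*(s - 1*(-38)))*73 = (4*(22 - 1*(-38)))*73 = (4*(22 + 38))*73 = (4*60)*73 = 240*73 = 17520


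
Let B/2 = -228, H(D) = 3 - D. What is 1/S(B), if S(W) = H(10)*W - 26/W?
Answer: 228/727789 ≈ 0.00031328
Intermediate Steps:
B = -456 (B = 2*(-228) = -456)
S(W) = -26/W - 7*W (S(W) = (3 - 1*10)*W - 26/W = (3 - 10)*W - 26/W = -7*W - 26/W = -26/W - 7*W)
1/S(B) = 1/(-26/(-456) - 7*(-456)) = 1/(-26*(-1/456) + 3192) = 1/(13/228 + 3192) = 1/(727789/228) = 228/727789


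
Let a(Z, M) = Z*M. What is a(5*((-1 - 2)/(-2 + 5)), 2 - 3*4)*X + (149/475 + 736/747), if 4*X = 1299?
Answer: 11523863681/709650 ≈ 16239.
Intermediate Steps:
X = 1299/4 (X = (¼)*1299 = 1299/4 ≈ 324.75)
a(Z, M) = M*Z
a(5*((-1 - 2)/(-2 + 5)), 2 - 3*4)*X + (149/475 + 736/747) = ((2 - 3*4)*(5*((-1 - 2)/(-2 + 5))))*(1299/4) + (149/475 + 736/747) = ((2 - 12)*(5*(-3/3)))*(1299/4) + (149*(1/475) + 736*(1/747)) = -50*(-3*⅓)*(1299/4) + (149/475 + 736/747) = -50*(-1)*(1299/4) + 460903/354825 = -10*(-5)*(1299/4) + 460903/354825 = 50*(1299/4) + 460903/354825 = 32475/2 + 460903/354825 = 11523863681/709650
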